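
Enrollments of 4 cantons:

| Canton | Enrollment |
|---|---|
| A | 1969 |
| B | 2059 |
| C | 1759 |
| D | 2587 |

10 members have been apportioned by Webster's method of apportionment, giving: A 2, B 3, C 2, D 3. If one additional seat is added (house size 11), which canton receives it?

Priority for the next seat is population ÷ (current seats + 0.5).
Priorities: A 787.600, B 588.286, C 703.600, D 739.143.
Highest priority: A.

A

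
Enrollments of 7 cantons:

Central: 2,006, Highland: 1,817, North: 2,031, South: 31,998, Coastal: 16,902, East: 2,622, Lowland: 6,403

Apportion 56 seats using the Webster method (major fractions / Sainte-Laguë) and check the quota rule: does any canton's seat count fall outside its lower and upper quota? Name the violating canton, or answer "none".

Standard quotas: Central 1.761, Highland 1.595, North 1.783, South 28.095, Coastal 14.840, East 2.302, Lowland 5.622.
Webster allocation: Central 2, Highland 2, North 2, South 27, Coastal 15, East 2, Lowland 6.
South has quota 28.095 (lower 28, upper 29) but receives 27 — outside the quota interval.

South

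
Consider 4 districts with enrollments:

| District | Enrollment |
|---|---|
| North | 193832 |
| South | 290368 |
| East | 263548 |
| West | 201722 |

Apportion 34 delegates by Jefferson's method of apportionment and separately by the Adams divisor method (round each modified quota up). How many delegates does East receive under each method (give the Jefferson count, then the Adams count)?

9 and 10

Jefferson: North 7, South 11, East 9, West 7.
Adams: North 7, South 10, East 10, West 7.
East gets 9 under Jefferson and 10 under Adams.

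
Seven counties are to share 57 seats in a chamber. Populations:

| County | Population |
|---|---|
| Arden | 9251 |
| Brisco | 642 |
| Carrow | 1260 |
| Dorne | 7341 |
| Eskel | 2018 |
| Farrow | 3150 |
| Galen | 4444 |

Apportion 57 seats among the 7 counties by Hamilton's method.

The standard divisor is 28106/57 ≈ 493.088.
Standard quotas: Arden 18.7614, Brisco 1.3020, Carrow 2.5553, Dorne 14.8878, Eskel 4.0926, Farrow 6.3883, Galen 9.0126.
Lower quotas: Arden 18, Brisco 1, Carrow 2, Dorne 14, Eskel 4, Farrow 6, Galen 9 (sum 54, leaving 3 seats).
Remainders in descending order: Dorne 0.8878, Arden 0.7614, Carrow 0.5553, Farrow 0.3883, Brisco 0.3020, Eskel 0.0926, Galen 0.0126.
Largest remainders: Dorne, Arden, Carrow receive the extra seats.

Arden=19; Brisco=1; Carrow=3; Dorne=15; Eskel=4; Farrow=6; Galen=9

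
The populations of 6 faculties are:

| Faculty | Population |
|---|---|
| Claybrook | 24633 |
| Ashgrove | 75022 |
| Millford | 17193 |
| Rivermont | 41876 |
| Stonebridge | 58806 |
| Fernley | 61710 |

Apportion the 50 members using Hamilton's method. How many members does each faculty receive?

Claybrook=4; Ashgrove=13; Millford=3; Rivermont=8; Stonebridge=11; Fernley=11

Standard divisor: 279240 ÷ 50 ≈ 5584.8.
Standard quotas: Claybrook 4.4107, Ashgrove 13.4332, Millford 3.0785, Rivermont 7.4982, Stonebridge 10.5297, Fernley 11.0496.
Lower quotas: Claybrook 4, Ashgrove 13, Millford 3, Rivermont 7, Stonebridge 10, Fernley 11 (sum 48, leaving 2 seats).
Remainders in descending order: Stonebridge 0.5297, Rivermont 0.4982, Ashgrove 0.4332, Claybrook 0.4107, Millford 0.0785, Fernley 0.0496.
Largest remainders: Stonebridge, Rivermont receive the extra seats.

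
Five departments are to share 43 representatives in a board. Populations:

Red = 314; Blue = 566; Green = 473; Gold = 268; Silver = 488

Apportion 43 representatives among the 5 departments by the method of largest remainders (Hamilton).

Red 6, Blue 12, Green 10, Gold 5, Silver 10

Standard divisor: 2109 ÷ 43 ≈ 49.047.
Standard quotas: Red 6.402, Blue 11.540, Green 9.644, Gold 5.464, Silver 9.950.
Lower quotas: Red 6, Blue 11, Green 9, Gold 5, Silver 9 (sum 40, leaving 3 seats).
Remainders in descending order: Silver 0.950, Green 0.644, Blue 0.540, Gold 0.464, Red 0.402.
Largest remainders: Silver, Green, Blue receive the extra seats.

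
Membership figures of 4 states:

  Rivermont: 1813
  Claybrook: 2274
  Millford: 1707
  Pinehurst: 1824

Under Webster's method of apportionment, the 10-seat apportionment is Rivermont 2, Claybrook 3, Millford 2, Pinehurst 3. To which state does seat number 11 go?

Priority for the next seat is population ÷ (current seats + 0.5).
Priorities: Rivermont 725.200, Claybrook 649.714, Millford 682.800, Pinehurst 521.143.
Highest priority: Rivermont.

Rivermont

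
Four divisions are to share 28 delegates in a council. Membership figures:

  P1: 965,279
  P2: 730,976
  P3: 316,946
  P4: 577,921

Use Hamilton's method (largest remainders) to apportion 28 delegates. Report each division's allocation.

Standard divisor: 2591122 ÷ 28 ≈ 92540.071.
Standard quotas: P1 10.4309, P2 7.8990, P3 3.4250, P4 6.2451.
Lower quotas: P1 10, P2 7, P3 3, P4 6 (sum 26, leaving 2 seats).
Remainders in descending order: P2 0.8990, P1 0.4309, P3 0.4250, P4 0.2451.
The surplus seats go to P2, P1.

P1 11, P2 8, P3 3, P4 6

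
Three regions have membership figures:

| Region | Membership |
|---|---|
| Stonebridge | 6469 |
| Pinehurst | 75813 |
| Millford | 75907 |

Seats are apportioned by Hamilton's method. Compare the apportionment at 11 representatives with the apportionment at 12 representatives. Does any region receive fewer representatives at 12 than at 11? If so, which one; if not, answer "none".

At 11 seats: Stonebridge 1, Pinehurst 5, Millford 5.
At 12 seats: Stonebridge 0, Pinehurst 6, Millford 6.
Stonebridge drops from 1 to 0.

Stonebridge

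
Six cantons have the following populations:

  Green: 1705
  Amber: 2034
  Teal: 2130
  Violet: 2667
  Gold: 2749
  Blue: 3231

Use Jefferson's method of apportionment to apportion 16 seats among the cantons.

Green=2, Amber=2, Teal=2, Violet=3, Gold=3, Blue=4

Standard divisor 14516/16 ≈ 907.25; standard quotas: Green 1.879, Amber 2.242, Teal 2.348, Violet 2.940, Gold 3.030, Blue 3.561.
Rounding down gives 1, 2, 2, 2, 3, 3 = 13 seats, so the divisor must be adjusted.
With modified divisor 800: modified quotas Green 2.131, Amber 2.542, Teal 2.663, Violet 3.334, Gold 3.436, Blue 4.039.
Rounding down: Green 2, Amber 2, Teal 2, Violet 3, Gold 3, Blue 4 (total 16).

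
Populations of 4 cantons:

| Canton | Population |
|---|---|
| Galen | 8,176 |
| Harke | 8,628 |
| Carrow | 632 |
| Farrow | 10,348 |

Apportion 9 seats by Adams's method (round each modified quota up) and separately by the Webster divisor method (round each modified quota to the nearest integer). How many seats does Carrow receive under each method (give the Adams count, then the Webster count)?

Adams: Galen 2, Harke 3, Carrow 1, Farrow 3.
Webster: Galen 3, Harke 3, Carrow 0, Farrow 3.
Carrow gets 1 under Adams and 0 under Webster.

1 and 0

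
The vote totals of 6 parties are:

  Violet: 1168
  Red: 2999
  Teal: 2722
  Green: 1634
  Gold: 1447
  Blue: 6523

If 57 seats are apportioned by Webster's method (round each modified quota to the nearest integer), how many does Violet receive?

4

Standard divisor 16493/57 ≈ 289.351; standard quotas: Violet 4.037, Red 10.365, Teal 9.407, Green 5.647, Gold 5.001, Blue 22.544.
Rounding to the nearest integer gives Violet 4, Red 10, Teal 9, Green 6, Gold 5, Blue 23 — total 57, matching the house size, so no adjustment is needed.
Violet receives 4.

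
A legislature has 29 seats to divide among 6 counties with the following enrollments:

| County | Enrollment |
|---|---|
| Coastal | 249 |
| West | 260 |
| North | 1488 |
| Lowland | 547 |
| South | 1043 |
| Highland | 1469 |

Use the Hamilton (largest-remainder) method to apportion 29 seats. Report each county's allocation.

Total 5056; standard divisor 5056/29 ≈ 174.345.
Standard quotas: Coastal 1.428, West 1.491, North 8.535, Lowland 3.137, South 5.982, Highland 8.426.
Lower quotas: Coastal 1, West 1, North 8, Lowland 3, South 5, Highland 8 (sum 26, leaving 3 seats).
Remainders in descending order: South 0.982, North 0.535, West 0.491, Coastal 0.428, Highland 0.426, Lowland 0.137.
Largest remainders: South, North, West receive the extra seats.

Coastal: 1, West: 2, North: 9, Lowland: 3, South: 6, Highland: 8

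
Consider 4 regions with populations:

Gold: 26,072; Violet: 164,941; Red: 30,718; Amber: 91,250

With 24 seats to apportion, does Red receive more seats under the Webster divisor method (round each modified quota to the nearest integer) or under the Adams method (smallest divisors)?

Adams

Webster: Gold 2, Violet 13, Red 2, Amber 7.
Adams: Gold 2, Violet 12, Red 3, Amber 7.
Red gets 2 under Webster and 3 under Adams.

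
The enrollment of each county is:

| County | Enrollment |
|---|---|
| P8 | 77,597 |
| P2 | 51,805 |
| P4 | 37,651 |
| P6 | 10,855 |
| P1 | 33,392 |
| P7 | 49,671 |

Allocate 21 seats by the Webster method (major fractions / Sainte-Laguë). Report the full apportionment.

P8 6; P2 4; P4 3; P6 1; P1 3; P7 4

Standard divisor 260971/21 ≈ 12427.19; standard quotas: P8 6.244, P2 4.169, P4 3.030, P6 0.873, P1 2.687, P7 3.997.
Rounding to the nearest integer gives P8 6, P2 4, P4 3, P6 1, P1 3, P7 4 — total 21, matching the house size, so no adjustment is needed.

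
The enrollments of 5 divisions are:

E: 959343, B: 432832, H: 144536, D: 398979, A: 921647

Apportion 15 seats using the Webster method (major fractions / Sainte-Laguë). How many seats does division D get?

2

Standard divisor 2857337/15 ≈ 190489.133; standard quotas: E 5.036, B 2.272, H 0.759, D 2.094, A 4.838.
Rounding to the nearest integer gives E 5, B 2, H 1, D 2, A 5 — total 15, matching the house size, so no adjustment is needed.
D receives 2.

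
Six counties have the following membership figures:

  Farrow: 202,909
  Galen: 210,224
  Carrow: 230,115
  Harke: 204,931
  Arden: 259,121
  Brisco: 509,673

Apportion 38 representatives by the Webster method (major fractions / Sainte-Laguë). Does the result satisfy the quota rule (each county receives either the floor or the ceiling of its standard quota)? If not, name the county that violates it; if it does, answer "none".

none

Standard quotas: Farrow 4.769, Galen 4.940, Carrow 5.408, Harke 4.816, Arden 6.090, Brisco 11.978.
Webster allocation: Farrow 5, Galen 5, Carrow 5, Harke 5, Arden 6, Brisco 12.
Every allocation lies between the lower and upper quota.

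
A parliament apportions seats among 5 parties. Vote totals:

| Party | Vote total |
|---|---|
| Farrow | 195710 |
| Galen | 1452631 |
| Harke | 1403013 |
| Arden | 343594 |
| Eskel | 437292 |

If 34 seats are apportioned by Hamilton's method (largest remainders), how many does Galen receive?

13

The standard divisor is 3832240/34 ≈ 112712.941.
Standard quotas: Farrow 1.7364, Galen 12.8879, Harke 12.4477, Arden 3.0484, Eskel 3.8797.
Lower quotas: Farrow 1, Galen 12, Harke 12, Arden 3, Eskel 3 (sum 31, leaving 3 seats).
Remainders in descending order: Galen 0.8879, Eskel 0.8797, Farrow 0.7364, Harke 0.4477, Arden 0.0484.
The surplus seats go to Galen, Eskel, Farrow.
Galen receives 13.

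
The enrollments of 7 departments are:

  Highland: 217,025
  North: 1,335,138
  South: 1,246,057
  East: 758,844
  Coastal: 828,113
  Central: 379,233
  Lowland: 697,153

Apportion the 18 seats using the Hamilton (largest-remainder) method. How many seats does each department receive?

Highland: 1, North: 4, South: 4, East: 3, Coastal: 3, Central: 1, Lowland: 2

Standard divisor: 5461563 ÷ 18 ≈ 303420.167.
Standard quotas: Highland 0.7153, North 4.4003, South 4.1067, East 2.5010, Coastal 2.7293, Central 1.2499, Lowland 2.2976.
Lower quotas: Highland 0, North 4, South 4, East 2, Coastal 2, Central 1, Lowland 2 (sum 15, leaving 3 seats).
Remainders in descending order: Coastal 0.7293, Highland 0.7153, East 0.5010, North 0.4003, Lowland 0.2976, Central 0.2499, South 0.1067.
Largest remainders: Coastal, Highland, East receive the extra seats.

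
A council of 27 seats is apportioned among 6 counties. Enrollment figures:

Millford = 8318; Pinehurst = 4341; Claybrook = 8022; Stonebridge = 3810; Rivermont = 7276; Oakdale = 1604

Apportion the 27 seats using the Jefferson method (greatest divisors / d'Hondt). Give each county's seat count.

Millford: 7, Pinehurst: 3, Claybrook: 7, Stonebridge: 3, Rivermont: 6, Oakdale: 1

Standard divisor 33371/27 ≈ 1235.963; standard quotas: Millford 6.730, Pinehurst 3.512, Claybrook 6.490, Stonebridge 3.083, Rivermont 5.887, Oakdale 1.298.
Rounding down gives 6, 3, 6, 3, 5, 1 = 24 seats, so the divisor must be adjusted.
With modified divisor 1100: modified quotas Millford 7.562, Pinehurst 3.946, Claybrook 7.293, Stonebridge 3.464, Rivermont 6.615, Oakdale 1.458.
Rounding down: Millford 7, Pinehurst 3, Claybrook 7, Stonebridge 3, Rivermont 6, Oakdale 1 (total 27).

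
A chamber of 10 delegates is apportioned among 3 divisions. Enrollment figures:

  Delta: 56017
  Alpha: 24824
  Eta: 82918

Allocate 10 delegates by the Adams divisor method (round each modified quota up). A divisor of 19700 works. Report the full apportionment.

With modified divisor 19700: modified quotas Delta 2.844, Alpha 1.260, Eta 4.209.
Rounding up: Delta 3, Alpha 2, Eta 5 (total 10).

Delta 3, Alpha 2, Eta 5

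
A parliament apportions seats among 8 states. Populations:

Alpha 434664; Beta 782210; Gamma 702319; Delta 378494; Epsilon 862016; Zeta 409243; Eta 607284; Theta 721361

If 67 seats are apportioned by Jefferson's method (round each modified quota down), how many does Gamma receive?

10

Standard divisor 4897591/67 ≈ 73098.373; standard quotas: Alpha 5.946, Beta 10.701, Gamma 9.608, Delta 5.178, Epsilon 11.793, Zeta 5.599, Eta 8.308, Theta 9.868.
Rounding down gives 5, 10, 9, 5, 11, 5, 8, 9 = 62 seats, so the divisor must be adjusted.
With modified divisor 69200: modified quotas Alpha 6.281, Beta 11.304, Gamma 10.149, Delta 5.470, Epsilon 12.457, Zeta 5.914, Eta 8.776, Theta 10.424.
Rounding down: Alpha 6, Beta 11, Gamma 10, Delta 5, Epsilon 12, Zeta 5, Eta 8, Theta 10 (total 67).
Gamma receives 10.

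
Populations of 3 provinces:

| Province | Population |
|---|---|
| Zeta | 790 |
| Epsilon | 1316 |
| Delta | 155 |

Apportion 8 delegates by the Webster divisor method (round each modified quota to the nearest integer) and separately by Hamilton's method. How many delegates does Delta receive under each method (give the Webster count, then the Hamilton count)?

1 and 0

Webster: Zeta 3, Epsilon 4, Delta 1.
Hamilton: Zeta 3, Epsilon 5, Delta 0.
Delta gets 1 under Webster and 0 under Hamilton.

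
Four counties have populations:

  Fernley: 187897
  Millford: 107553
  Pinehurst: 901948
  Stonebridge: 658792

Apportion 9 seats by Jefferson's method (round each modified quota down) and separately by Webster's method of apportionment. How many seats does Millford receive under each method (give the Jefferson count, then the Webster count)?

0 and 1

Jefferson: Fernley 1, Millford 0, Pinehurst 5, Stonebridge 3.
Webster: Fernley 1, Millford 1, Pinehurst 4, Stonebridge 3.
Millford gets 0 under Jefferson and 1 under Webster.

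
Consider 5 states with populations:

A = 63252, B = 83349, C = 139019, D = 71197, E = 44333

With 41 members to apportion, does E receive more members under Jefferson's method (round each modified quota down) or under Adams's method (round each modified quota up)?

Jefferson: A 6, B 9, C 15, D 7, E 4.
Adams: A 7, B 8, C 14, D 7, E 5.
E gets 4 under Jefferson and 5 under Adams.

Adams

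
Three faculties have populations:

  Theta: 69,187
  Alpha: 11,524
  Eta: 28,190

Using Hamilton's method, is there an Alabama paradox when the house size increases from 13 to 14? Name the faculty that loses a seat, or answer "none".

Alpha

At 13 seats: Theta 8, Alpha 2, Eta 3.
At 14 seats: Theta 9, Alpha 1, Eta 4.
Alpha drops from 2 to 1.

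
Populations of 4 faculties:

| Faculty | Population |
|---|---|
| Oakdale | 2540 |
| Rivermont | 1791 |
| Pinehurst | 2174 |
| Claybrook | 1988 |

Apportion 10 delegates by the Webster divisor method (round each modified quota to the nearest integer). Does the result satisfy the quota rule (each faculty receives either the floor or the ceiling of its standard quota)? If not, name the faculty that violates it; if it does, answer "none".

Standard quotas: Oakdale 2.991, Rivermont 2.109, Pinehurst 2.560, Claybrook 2.341.
Webster allocation: Oakdale 3, Rivermont 2, Pinehurst 3, Claybrook 2.
Every allocation lies between the lower and upper quota.

none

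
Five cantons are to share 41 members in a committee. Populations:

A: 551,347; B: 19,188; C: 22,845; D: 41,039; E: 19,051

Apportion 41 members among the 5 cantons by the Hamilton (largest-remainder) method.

A 35; B 1; C 1; D 3; E 1

Standard divisor: 653470 ÷ 41 ≈ 15938.293.
Standard quotas: A 34.5926, B 1.2039, C 1.4333, D 2.5749, E 1.1953.
Lower quotas: A 34, B 1, C 1, D 2, E 1 (sum 39, leaving 2 seats).
Remainders in descending order: A 0.5926, D 0.5749, C 0.4333, B 0.2039, E 0.1953.
The surplus seats go to A, D.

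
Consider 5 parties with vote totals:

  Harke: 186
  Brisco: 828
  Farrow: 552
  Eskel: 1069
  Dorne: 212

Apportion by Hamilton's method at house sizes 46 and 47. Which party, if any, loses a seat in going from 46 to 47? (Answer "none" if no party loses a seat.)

Dorne

At 46 seats: Harke 3, Brisco 13, Farrow 9, Eskel 17, Dorne 4.
At 47 seats: Harke 3, Brisco 14, Farrow 9, Eskel 18, Dorne 3.
Dorne drops from 4 to 3.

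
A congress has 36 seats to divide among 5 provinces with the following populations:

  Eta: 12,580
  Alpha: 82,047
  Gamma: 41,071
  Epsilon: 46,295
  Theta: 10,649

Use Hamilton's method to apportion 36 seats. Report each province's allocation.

Standard divisor: 192642 ÷ 36 ≈ 5351.167.
Standard quotas: Eta 2.3509, Alpha 15.3325, Gamma 7.6751, Epsilon 8.6514, Theta 1.9900.
Lower quotas: Eta 2, Alpha 15, Gamma 7, Epsilon 8, Theta 1 (sum 33, leaving 3 seats).
Remainders in descending order: Theta 0.9900, Gamma 0.6751, Epsilon 0.6514, Eta 0.3509, Alpha 0.3325.
The surplus seats go to Theta, Gamma, Epsilon.

Eta 2; Alpha 15; Gamma 8; Epsilon 9; Theta 2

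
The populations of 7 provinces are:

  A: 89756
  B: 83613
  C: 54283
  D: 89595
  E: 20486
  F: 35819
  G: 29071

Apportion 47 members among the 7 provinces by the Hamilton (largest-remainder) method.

Total 402623; standard divisor 402623/47 ≈ 8566.447.
Standard quotas: A 10.4776, B 9.7605, C 6.3367, D 10.4588, E 2.3914, F 4.1813, G 3.3936.
Lower quotas: A 10, B 9, C 6, D 10, E 2, F 4, G 3 (sum 44, leaving 3 seats).
Remainders in descending order: B 0.7605, A 0.4776, D 0.4588, G 0.3936, E 0.3914, C 0.3367, F 0.1813.
The surplus seats go to B, A, D.

A 11, B 10, C 6, D 11, E 2, F 4, G 3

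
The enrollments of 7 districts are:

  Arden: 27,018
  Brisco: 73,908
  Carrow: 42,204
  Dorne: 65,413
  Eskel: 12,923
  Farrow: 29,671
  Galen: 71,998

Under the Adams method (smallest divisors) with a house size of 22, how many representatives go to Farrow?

2

Standard divisor 323135/22 ≈ 14687.955; standard quotas: Arden 1.839, Brisco 5.032, Carrow 2.873, Dorne 4.454, Eskel 0.880, Farrow 2.020, Galen 4.902.
Rounding up gives 2, 6, 3, 5, 1, 3, 5 = 25 seats, so the divisor must be adjusted.
With modified divisor 17200: modified quotas Arden 1.571, Brisco 4.297, Carrow 2.454, Dorne 3.803, Eskel 0.751, Farrow 1.725, Galen 4.186.
Rounding up: Arden 2, Brisco 5, Carrow 3, Dorne 4, Eskel 1, Farrow 2, Galen 5 (total 22).
Farrow receives 2.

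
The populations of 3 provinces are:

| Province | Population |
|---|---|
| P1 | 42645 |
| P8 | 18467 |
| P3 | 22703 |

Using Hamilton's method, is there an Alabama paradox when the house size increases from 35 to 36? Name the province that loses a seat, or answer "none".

At 35 seats: P1 18, P8 8, P3 9.
At 36 seats: P1 18, P8 8, P3 10.
No province's allocation decreased.

none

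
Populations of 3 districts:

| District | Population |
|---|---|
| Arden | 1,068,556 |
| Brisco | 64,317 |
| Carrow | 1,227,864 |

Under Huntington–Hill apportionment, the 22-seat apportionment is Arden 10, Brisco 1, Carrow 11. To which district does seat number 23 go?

Carrow

Priority for the next seat is population ÷ (√(s·(s+1))).
Priorities: Arden 101882.817, Brisco 45478.987, Carrow 106871.843.
Highest priority: Carrow.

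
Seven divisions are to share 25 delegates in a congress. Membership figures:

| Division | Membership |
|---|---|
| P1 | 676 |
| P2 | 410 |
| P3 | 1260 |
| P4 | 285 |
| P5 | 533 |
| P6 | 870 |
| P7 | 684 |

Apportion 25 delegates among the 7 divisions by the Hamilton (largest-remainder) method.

P1 3, P2 2, P3 7, P4 1, P5 3, P6 5, P7 4

Standard divisor: 4718 ÷ 25 ≈ 188.72.
Standard quotas: P1 3.582, P2 2.173, P3 6.677, P4 1.510, P5 2.824, P6 4.610, P7 3.624.
Lower quotas: P1 3, P2 2, P3 6, P4 1, P5 2, P6 4, P7 3 (sum 21, leaving 4 seats).
Remainders in descending order: P5 0.824, P3 0.677, P7 0.624, P6 0.610, P1 0.582, P4 0.510, P2 0.173.
The surplus seats go to P5, P3, P7, P6.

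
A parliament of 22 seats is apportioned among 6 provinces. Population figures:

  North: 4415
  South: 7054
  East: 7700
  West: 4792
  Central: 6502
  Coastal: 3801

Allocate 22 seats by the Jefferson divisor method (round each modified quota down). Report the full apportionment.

Standard divisor 34264/22 ≈ 1557.455; standard quotas: North 2.835, South 4.529, East 4.944, West 3.077, Central 4.175, Coastal 2.441.
Rounding down gives 2, 4, 4, 3, 4, 2 = 19 seats, so the divisor must be adjusted.
With modified divisor 1400: modified quotas North 3.154, South 5.039, East 5.500, West 3.423, Central 4.644, Coastal 2.715.
Rounding down: North 3, South 5, East 5, West 3, Central 4, Coastal 2 (total 22).

North 3; South 5; East 5; West 3; Central 4; Coastal 2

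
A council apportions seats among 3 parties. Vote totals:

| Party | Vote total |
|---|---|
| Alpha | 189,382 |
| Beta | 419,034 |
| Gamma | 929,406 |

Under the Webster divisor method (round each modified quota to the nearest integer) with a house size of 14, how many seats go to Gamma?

Standard divisor 1537822/14 ≈ 109844.429; standard quotas: Alpha 1.724, Beta 3.815, Gamma 8.461.
Rounding to the nearest integer gives Alpha 2, Beta 4, Gamma 8 — total 14, matching the house size, so no adjustment is needed.
Gamma receives 8.

8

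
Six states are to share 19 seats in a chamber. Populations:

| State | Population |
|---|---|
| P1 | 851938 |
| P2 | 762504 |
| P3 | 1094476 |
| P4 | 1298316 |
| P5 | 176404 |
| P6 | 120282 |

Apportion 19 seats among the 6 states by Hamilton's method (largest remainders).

Total 4303920; standard divisor 4303920/19 ≈ 226522.105.
Standard quotas: P1 3.7609, P2 3.3661, P3 4.8317, P4 5.7315, P5 0.7787, P6 0.5310.
Lower quotas: P1 3, P2 3, P3 4, P4 5, P5 0, P6 0 (sum 15, leaving 4 seats).
Remainders in descending order: P3 0.8317, P5 0.7787, P1 0.7609, P4 0.7315, P6 0.5310, P2 0.3661.
The surplus seats go to P3, P5, P1, P4.

P1: 4; P2: 3; P3: 5; P4: 6; P5: 1; P6: 0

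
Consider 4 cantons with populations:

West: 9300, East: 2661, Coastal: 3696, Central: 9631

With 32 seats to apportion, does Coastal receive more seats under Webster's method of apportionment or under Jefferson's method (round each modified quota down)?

Webster

Webster: West 12, East 3, Coastal 5, Central 12.
Jefferson: West 12, East 3, Coastal 4, Central 13.
Coastal gets 5 under Webster and 4 under Jefferson.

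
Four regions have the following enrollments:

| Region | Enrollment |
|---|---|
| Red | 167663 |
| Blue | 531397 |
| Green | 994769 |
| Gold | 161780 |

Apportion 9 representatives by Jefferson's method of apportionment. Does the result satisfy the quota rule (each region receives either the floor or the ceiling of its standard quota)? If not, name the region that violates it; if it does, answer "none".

Standard quotas: Red 0.813, Blue 2.577, Green 4.825, Gold 0.785.
Jefferson allocation: Red 1, Blue 3, Green 5, Gold 0.
Every allocation lies between the lower and upper quota.

none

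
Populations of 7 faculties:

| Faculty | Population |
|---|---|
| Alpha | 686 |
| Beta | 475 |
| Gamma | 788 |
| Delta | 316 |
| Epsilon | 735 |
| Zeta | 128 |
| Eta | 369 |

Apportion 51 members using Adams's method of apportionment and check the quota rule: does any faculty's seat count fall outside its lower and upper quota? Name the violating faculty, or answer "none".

none

Standard quotas: Alpha 10.005, Beta 6.927, Gamma 11.492, Delta 4.609, Epsilon 10.719, Zeta 1.867, Eta 5.381.
Adams allocation: Alpha 10, Beta 7, Gamma 11, Delta 5, Epsilon 10, Zeta 2, Eta 6.
Every allocation lies between the lower and upper quota.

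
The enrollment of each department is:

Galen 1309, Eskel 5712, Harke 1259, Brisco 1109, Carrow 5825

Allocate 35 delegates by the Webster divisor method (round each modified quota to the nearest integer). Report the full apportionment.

Galen 3; Eskel 13; Harke 3; Brisco 3; Carrow 13

Standard divisor 15214/35 ≈ 434.686; standard quotas: Galen 3.011, Eskel 13.141, Harke 2.896, Brisco 2.551, Carrow 13.400.
Rounding to the nearest integer gives Galen 3, Eskel 13, Harke 3, Brisco 3, Carrow 13 — total 35, matching the house size, so no adjustment is needed.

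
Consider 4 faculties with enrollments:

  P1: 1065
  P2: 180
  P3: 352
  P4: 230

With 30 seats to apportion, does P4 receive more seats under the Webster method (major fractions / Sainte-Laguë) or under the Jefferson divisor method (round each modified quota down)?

Webster: P1 17, P2 3, P3 6, P4 4.
Jefferson: P1 18, P2 3, P3 6, P4 3.
P4 gets 4 under Webster and 3 under Jefferson.

Webster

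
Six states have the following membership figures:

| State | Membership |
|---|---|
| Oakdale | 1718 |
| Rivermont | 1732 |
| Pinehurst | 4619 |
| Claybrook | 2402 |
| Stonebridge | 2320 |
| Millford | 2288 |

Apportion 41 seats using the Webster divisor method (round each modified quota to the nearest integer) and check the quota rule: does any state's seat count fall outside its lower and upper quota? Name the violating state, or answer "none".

none

Standard quotas: Oakdale 4.671, Rivermont 4.709, Pinehurst 12.559, Claybrook 6.531, Stonebridge 6.308, Millford 6.221.
Webster allocation: Oakdale 5, Rivermont 5, Pinehurst 12, Claybrook 7, Stonebridge 6, Millford 6.
Every allocation lies between the lower and upper quota.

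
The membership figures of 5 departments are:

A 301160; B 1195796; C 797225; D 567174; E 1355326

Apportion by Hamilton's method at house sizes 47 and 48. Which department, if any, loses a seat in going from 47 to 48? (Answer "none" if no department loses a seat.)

A

At 47 seats: A 4, B 13, C 9, D 6, E 15.
At 48 seats: A 3, B 14, C 9, D 7, E 15.
A drops from 4 to 3.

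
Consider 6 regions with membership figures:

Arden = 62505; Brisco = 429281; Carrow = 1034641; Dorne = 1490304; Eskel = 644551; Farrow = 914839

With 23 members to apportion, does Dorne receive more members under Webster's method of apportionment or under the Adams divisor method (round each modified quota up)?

Webster

Webster: Arden 0, Brisco 2, Carrow 5, Dorne 8, Eskel 3, Farrow 5.
Adams: Arden 1, Brisco 2, Carrow 5, Dorne 7, Eskel 3, Farrow 5.
Dorne gets 8 under Webster and 7 under Adams.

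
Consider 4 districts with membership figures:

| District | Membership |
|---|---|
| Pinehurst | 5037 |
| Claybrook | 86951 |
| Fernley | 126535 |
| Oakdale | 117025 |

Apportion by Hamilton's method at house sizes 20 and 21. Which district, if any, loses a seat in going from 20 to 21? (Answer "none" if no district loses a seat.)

At 20 seats: Pinehurst 0, Claybrook 5, Fernley 8, Oakdale 7.
At 21 seats: Pinehurst 0, Claybrook 6, Fernley 8, Oakdale 7.
No district's allocation decreased.

none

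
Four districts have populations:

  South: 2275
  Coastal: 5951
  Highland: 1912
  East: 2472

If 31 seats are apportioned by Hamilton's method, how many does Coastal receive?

15

Total 12610; standard divisor 12610/31 ≈ 406.774.
Standard quotas: South 5.5928, Coastal 14.6297, Highland 4.7004, East 6.0771.
Lower quotas: South 5, Coastal 14, Highland 4, East 6 (sum 29, leaving 2 seats).
Remainders in descending order: Highland 0.7004, Coastal 0.6297, South 0.5928, East 0.0771.
Largest remainders: Highland, Coastal receive the extra seats.
Coastal receives 15.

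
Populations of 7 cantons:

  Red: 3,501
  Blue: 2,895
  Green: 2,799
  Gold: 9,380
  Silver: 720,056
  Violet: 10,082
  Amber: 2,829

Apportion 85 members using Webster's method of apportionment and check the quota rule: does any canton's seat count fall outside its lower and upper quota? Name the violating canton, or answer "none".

Silver

Standard quotas: Red 0.396, Blue 0.327, Green 0.317, Gold 1.061, Silver 81.439, Violet 1.140, Amber 0.320.
Webster allocation: Red 0, Blue 0, Green 0, Gold 1, Silver 83, Violet 1, Amber 0.
Silver has quota 81.439 (lower 81, upper 82) but receives 83 — outside the quota interval.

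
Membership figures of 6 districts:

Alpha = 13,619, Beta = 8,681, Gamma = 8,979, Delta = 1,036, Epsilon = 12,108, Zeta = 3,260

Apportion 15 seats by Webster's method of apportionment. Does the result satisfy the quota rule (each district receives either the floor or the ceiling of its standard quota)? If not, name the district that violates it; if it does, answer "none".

Standard quotas: Alpha 4.284, Beta 2.731, Gamma 2.825, Delta 0.326, Epsilon 3.809, Zeta 1.026.
Webster allocation: Alpha 4, Beta 3, Gamma 3, Delta 0, Epsilon 4, Zeta 1.
Every allocation lies between the lower and upper quota.

none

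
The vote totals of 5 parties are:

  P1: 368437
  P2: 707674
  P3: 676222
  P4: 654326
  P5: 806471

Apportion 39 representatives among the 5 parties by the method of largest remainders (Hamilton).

The standard divisor is 3213130/39 ≈ 82387.949.
Standard quotas: P1 4.4720, P2 8.5895, P3 8.2078, P4 7.9420, P5 9.7887.
Lower quotas: P1 4, P2 8, P3 8, P4 7, P5 9 (sum 36, leaving 3 seats).
Remainders in descending order: P4 0.9420, P5 0.7887, P2 0.5895, P1 0.4720, P3 0.2078.
Largest remainders: P4, P5, P2 receive the extra seats.

P1=4; P2=9; P3=8; P4=8; P5=10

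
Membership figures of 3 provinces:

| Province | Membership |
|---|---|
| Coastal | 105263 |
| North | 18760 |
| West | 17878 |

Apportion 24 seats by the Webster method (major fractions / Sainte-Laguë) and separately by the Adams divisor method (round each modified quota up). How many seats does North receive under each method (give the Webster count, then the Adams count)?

Webster: Coastal 18, North 3, West 3.
Adams: Coastal 17, North 4, West 3.
North gets 3 under Webster and 4 under Adams.

3 and 4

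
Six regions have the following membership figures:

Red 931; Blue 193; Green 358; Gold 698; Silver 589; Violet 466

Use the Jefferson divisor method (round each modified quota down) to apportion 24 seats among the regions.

Standard divisor 3235/24 ≈ 134.792; standard quotas: Red 6.907, Blue 1.432, Green 2.656, Gold 5.178, Silver 4.370, Violet 3.457.
Rounding down gives 6, 1, 2, 5, 4, 3 = 21 seats, so the divisor must be adjusted.
With modified divisor 117.2: modified quotas Red 7.944, Blue 1.647, Green 3.055, Gold 5.956, Silver 5.026, Violet 3.976.
Rounding down: Red 7, Blue 1, Green 3, Gold 5, Silver 5, Violet 3 (total 24).

Red 7; Blue 1; Green 3; Gold 5; Silver 5; Violet 3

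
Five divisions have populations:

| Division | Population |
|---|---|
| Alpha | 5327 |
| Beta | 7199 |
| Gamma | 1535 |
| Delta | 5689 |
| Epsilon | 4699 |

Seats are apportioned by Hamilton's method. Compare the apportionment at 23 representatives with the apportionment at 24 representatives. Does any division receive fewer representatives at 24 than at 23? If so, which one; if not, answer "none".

At 23 seats: Alpha 5, Beta 7, Gamma 2, Delta 5, Epsilon 4.
At 24 seats: Alpha 5, Beta 7, Gamma 1, Delta 6, Epsilon 5.
Gamma drops from 2 to 1.

Gamma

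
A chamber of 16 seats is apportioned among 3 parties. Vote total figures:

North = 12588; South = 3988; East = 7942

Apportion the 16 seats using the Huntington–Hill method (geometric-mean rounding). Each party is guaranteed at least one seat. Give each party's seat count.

With divisor 1556: modified quotas North 8.090, South 2.563, East 5.104.
Geometric-mean thresholds: North √(8·9)=8.485, South √(2·3)=2.449, East √(5·6)=5.477.
Each quota rounded against its threshold gives North 8, South 3, East 5 (total 16).

North: 8; South: 3; East: 5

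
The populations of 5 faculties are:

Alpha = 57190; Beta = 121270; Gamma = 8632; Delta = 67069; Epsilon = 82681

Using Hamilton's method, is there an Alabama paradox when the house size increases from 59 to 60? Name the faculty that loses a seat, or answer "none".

Gamma

At 59 seats: Alpha 10, Beta 21, Gamma 2, Delta 12, Epsilon 14.
At 60 seats: Alpha 10, Beta 22, Gamma 1, Delta 12, Epsilon 15.
Gamma drops from 2 to 1.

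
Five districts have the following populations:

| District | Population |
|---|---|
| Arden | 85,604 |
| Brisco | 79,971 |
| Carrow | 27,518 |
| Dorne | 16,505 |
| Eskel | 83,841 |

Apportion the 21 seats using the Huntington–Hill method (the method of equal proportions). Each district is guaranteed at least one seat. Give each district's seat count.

Arden=6; Brisco=6; Carrow=2; Dorne=1; Eskel=6

With divisor 13905: modified quotas Arden 6.156, Brisco 5.751, Carrow 1.979, Dorne 1.187, Eskel 6.030.
Geometric-mean thresholds: Arden √(6·7)=6.481, Brisco √(5·6)=5.477, Carrow √(1·2)=1.414, Dorne √(1·2)=1.414, Eskel √(6·7)=6.481.
Each quota rounded against its threshold gives Arden 6, Brisco 6, Carrow 2, Dorne 1, Eskel 6 (total 21).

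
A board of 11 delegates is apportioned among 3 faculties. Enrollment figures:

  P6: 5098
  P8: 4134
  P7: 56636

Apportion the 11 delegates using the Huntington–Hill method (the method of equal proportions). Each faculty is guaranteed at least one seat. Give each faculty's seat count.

P6 1, P8 1, P7 9

With divisor 6322: modified quotas P6 0.806, P8 0.654, P7 8.959.
Geometric-mean thresholds: P6 (min 1), P8 (min 1), P7 √(8·9)=8.485.
Each quota rounded against its threshold gives P6 1, P8 1, P7 9 (total 11).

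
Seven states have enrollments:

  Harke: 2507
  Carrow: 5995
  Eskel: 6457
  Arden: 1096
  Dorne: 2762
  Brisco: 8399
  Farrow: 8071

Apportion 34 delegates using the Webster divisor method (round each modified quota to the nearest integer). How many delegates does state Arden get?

Standard divisor 35287/34 ≈ 1037.853; standard quotas: Harke 2.416, Carrow 5.776, Eskel 6.221, Arden 1.056, Dorne 2.661, Brisco 8.093, Farrow 7.777.
Rounding to the nearest integer gives Harke 2, Carrow 6, Eskel 6, Arden 1, Dorne 3, Brisco 8, Farrow 8 — total 34, matching the house size, so no adjustment is needed.
Arden receives 1.

1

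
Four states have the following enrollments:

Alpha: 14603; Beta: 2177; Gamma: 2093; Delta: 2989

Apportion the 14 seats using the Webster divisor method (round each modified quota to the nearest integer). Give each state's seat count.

Alpha: 10, Beta: 1, Gamma: 1, Delta: 2

Standard divisor 21862/14 ≈ 1561.571; standard quotas: Alpha 9.351, Beta 1.394, Gamma 1.340, Delta 1.914.
Rounding to the nearest integer gives 9, 1, 1, 2 = 13 seats, so the divisor must be adjusted.
With modified divisor 1500: modified quotas Alpha 9.735, Beta 1.451, Gamma 1.395, Delta 1.993.
Rounding to the nearest integer: Alpha 10, Beta 1, Gamma 1, Delta 2 (total 14).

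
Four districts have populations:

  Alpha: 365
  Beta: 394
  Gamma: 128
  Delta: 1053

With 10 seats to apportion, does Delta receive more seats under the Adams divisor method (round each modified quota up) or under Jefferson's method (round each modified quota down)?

Adams: Alpha 2, Beta 2, Gamma 1, Delta 5.
Jefferson: Alpha 2, Beta 2, Gamma 0, Delta 6.
Delta gets 5 under Adams and 6 under Jefferson.

Jefferson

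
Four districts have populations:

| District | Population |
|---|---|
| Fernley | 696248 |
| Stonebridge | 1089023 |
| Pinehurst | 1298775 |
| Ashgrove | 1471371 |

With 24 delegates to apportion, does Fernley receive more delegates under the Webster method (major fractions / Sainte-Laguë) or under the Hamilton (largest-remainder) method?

Webster

Webster: Fernley 4, Stonebridge 6, Pinehurst 7, Ashgrove 7.
Hamilton: Fernley 3, Stonebridge 6, Pinehurst 7, Ashgrove 8.
Fernley gets 4 under Webster and 3 under Hamilton.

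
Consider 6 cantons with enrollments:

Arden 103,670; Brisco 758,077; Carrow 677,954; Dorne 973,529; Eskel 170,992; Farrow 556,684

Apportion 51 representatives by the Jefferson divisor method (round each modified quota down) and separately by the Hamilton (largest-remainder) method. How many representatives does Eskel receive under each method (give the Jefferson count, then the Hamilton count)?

2 and 3

Jefferson: Arden 1, Brisco 12, Carrow 11, Dorne 16, Eskel 2, Farrow 9.
Hamilton: Arden 1, Brisco 12, Carrow 11, Dorne 15, Eskel 3, Farrow 9.
Eskel gets 2 under Jefferson and 3 under Hamilton.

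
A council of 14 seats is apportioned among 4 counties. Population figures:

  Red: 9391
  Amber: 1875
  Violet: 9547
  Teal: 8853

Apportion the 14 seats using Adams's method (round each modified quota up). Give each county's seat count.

Red=4, Amber=1, Violet=5, Teal=4

Standard divisor 29666/14 ≈ 2119; standard quotas: Red 4.432, Amber 0.885, Violet 4.505, Teal 4.178.
Rounding up gives 5, 1, 5, 5 = 16 seats, so the divisor must be adjusted.
With modified divisor 2370: modified quotas Red 3.962, Amber 0.791, Violet 4.028, Teal 3.735.
Rounding up: Red 4, Amber 1, Violet 5, Teal 4 (total 14).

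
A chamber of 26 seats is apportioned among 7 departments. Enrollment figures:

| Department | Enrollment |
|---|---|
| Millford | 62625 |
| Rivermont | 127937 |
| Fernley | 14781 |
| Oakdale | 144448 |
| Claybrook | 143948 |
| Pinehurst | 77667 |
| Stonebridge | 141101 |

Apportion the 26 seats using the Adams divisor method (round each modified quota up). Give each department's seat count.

Standard divisor 712507/26 ≈ 27404.115; standard quotas: Millford 2.285, Rivermont 4.669, Fernley 0.539, Oakdale 5.271, Claybrook 5.253, Pinehurst 2.834, Stonebridge 5.149.
Rounding up gives 3, 5, 1, 6, 6, 3, 6 = 30 seats, so the divisor must be adjusted.
With modified divisor 31650: modified quotas Millford 1.979, Rivermont 4.042, Fernley 0.467, Oakdale 4.564, Claybrook 4.548, Pinehurst 2.454, Stonebridge 4.458.
Rounding up: Millford 2, Rivermont 5, Fernley 1, Oakdale 5, Claybrook 5, Pinehurst 3, Stonebridge 5 (total 26).

Millford 2, Rivermont 5, Fernley 1, Oakdale 5, Claybrook 5, Pinehurst 3, Stonebridge 5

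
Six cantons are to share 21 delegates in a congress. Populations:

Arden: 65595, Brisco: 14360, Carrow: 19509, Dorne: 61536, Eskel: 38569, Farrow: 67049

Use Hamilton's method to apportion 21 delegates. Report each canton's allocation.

The standard divisor is 266618/21 ≈ 12696.095.
Standard quotas: Arden 5.1665, Brisco 1.1311, Carrow 1.5366, Dorne 4.8468, Eskel 3.0379, Farrow 5.2811.
Lower quotas: Arden 5, Brisco 1, Carrow 1, Dorne 4, Eskel 3, Farrow 5 (sum 19, leaving 2 seats).
Remainders in descending order: Dorne 0.8468, Carrow 0.5366, Farrow 0.2811, Arden 0.1665, Brisco 0.1311, Eskel 0.0379.
The surplus seats go to Dorne, Carrow.

Arden=5; Brisco=1; Carrow=2; Dorne=5; Eskel=3; Farrow=5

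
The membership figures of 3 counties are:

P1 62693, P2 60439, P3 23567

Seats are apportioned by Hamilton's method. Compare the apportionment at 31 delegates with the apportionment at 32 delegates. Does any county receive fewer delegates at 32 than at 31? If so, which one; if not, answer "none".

none

At 31 seats: P1 13, P2 13, P3 5.
At 32 seats: P1 14, P2 13, P3 5.
No county's allocation decreased.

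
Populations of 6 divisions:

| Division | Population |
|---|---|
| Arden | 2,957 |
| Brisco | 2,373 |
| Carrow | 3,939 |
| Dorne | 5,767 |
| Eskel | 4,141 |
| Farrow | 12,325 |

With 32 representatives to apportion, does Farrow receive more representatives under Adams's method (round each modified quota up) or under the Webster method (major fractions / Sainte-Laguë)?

Adams: Arden 3, Brisco 3, Carrow 4, Dorne 6, Eskel 4, Farrow 12.
Webster: Arden 3, Brisco 2, Carrow 4, Dorne 6, Eskel 4, Farrow 13.
Farrow gets 12 under Adams and 13 under Webster.

Webster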